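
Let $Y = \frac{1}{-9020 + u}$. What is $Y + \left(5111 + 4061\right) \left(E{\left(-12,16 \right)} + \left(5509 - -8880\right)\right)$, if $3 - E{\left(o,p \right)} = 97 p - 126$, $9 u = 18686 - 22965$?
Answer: $\frac{10163139105759}{85459} \approx 1.1892 \cdot 10^{8}$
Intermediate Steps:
$u = - \frac{4279}{9}$ ($u = \frac{18686 - 22965}{9} = \frac{1}{9} \left(-4279\right) = - \frac{4279}{9} \approx -475.44$)
$E{\left(o,p \right)} = 129 - 97 p$ ($E{\left(o,p \right)} = 3 - \left(97 p - 126\right) = 3 - \left(-126 + 97 p\right) = 129 - 97 p$)
$Y = - \frac{9}{85459}$ ($Y = \frac{1}{-9020 - \frac{4279}{9}} = \frac{1}{- \frac{85459}{9}} = - \frac{9}{85459} \approx -0.00010531$)
$Y + \left(5111 + 4061\right) \left(E{\left(-12,16 \right)} + \left(5509 - -8880\right)\right) = - \frac{9}{85459} + \left(5111 + 4061\right) \left(\left(129 - 1552\right) + \left(5509 - -8880\right)\right) = - \frac{9}{85459} + 9172 \left(\left(129 - 1552\right) + \left(5509 + 8880\right)\right) = - \frac{9}{85459} + 9172 \left(-1423 + 14389\right) = - \frac{9}{85459} + 9172 \cdot 12966 = - \frac{9}{85459} + 118924152 = \frac{10163139105759}{85459}$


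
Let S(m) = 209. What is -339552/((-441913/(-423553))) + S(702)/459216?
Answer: -66043649783087479/202933520208 ≈ -3.2545e+5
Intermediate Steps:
-339552/((-441913/(-423553))) + S(702)/459216 = -339552/((-441913/(-423553))) + 209/459216 = -339552/((-441913*(-1/423553))) + 209*(1/459216) = -339552/441913/423553 + 209/459216 = -339552*423553/441913 + 209/459216 = -143818268256/441913 + 209/459216 = -66043649783087479/202933520208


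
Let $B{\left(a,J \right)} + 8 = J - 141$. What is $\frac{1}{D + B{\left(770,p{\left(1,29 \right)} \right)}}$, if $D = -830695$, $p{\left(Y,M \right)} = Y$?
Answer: $- \frac{1}{830843} \approx -1.2036 \cdot 10^{-6}$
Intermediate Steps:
$B{\left(a,J \right)} = -149 + J$ ($B{\left(a,J \right)} = -8 + \left(J - 141\right) = -8 + \left(-141 + J\right) = -149 + J$)
$\frac{1}{D + B{\left(770,p{\left(1,29 \right)} \right)}} = \frac{1}{-830695 + \left(-149 + 1\right)} = \frac{1}{-830695 - 148} = \frac{1}{-830843} = - \frac{1}{830843}$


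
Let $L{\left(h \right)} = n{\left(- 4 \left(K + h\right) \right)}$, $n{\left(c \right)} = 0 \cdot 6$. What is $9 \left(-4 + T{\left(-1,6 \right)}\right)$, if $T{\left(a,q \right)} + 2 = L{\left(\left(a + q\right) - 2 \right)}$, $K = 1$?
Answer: $-54$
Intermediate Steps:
$n{\left(c \right)} = 0$
$L{\left(h \right)} = 0$
$T{\left(a,q \right)} = -2$ ($T{\left(a,q \right)} = -2 + 0 = -2$)
$9 \left(-4 + T{\left(-1,6 \right)}\right) = 9 \left(-4 - 2\right) = 9 \left(-6\right) = -54$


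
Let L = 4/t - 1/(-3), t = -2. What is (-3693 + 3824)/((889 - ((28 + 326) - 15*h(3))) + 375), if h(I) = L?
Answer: 131/885 ≈ 0.14802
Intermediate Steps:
L = -5/3 (L = 4/(-2) - 1/(-3) = 4*(-½) - 1*(-⅓) = -2 + ⅓ = -5/3 ≈ -1.6667)
h(I) = -5/3
(-3693 + 3824)/((889 - ((28 + 326) - 15*h(3))) + 375) = (-3693 + 3824)/((889 - ((28 + 326) - 15*(-5/3))) + 375) = 131/((889 - (354 + 25)) + 375) = 131/((889 - 1*379) + 375) = 131/((889 - 379) + 375) = 131/(510 + 375) = 131/885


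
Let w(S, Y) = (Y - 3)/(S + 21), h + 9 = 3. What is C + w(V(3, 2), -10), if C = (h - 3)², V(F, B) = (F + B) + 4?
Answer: 2417/30 ≈ 80.567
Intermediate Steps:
h = -6 (h = -9 + 3 = -6)
V(F, B) = 4 + B + F (V(F, B) = (B + F) + 4 = 4 + B + F)
w(S, Y) = (-3 + Y)/(21 + S)
C = 81 (C = (-6 - 3)² = (-9)² = 81)
C + w(V(3, 2), -10) = 81 + (-3 - 10)/(21 + (4 + 2 + 3)) = 81 - 13/(21 + 9) = 81 - 13/30 = 2417/30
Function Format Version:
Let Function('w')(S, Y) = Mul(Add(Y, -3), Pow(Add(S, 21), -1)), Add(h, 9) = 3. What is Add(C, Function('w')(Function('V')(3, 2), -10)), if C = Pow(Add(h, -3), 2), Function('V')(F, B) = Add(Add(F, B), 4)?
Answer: Rational(2417, 30) ≈ 80.567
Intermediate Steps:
h = -6 (h = Add(-9, 3) = -6)
Function('V')(F, B) = Add(4, B, F) (Function('V')(F, B) = Add(Add(B, F), 4) = Add(4, B, F))
Function('w')(S, Y) = Mul(Pow(Add(21, S), -1), Add(-3, Y)) (Function('w')(S, Y) = Mul(Add(-3, Y), Pow(Add(21, S), -1)) = Mul(Pow(Add(21, S), -1), Add(-3, Y)))
C = 81 (C = Pow(Add(-6, -3), 2) = Pow(-9, 2) = 81)
Add(C, Function('w')(Function('V')(3, 2), -10)) = Add(81, Mul(Pow(Add(21, Add(4, 2, 3)), -1), Add(-3, -10))) = Add(81, Mul(Pow(Add(21, 9), -1), -13)) = Add(81, Mul(Pow(30, -1), -13)) = Add(81, Mul(Rational(1, 30), -13)) = Add(81, Rational(-13, 30)) = Rational(2417, 30)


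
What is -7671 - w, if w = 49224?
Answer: -56895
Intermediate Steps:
-7671 - w = -7671 - 1*49224 = -7671 - 49224 = -56895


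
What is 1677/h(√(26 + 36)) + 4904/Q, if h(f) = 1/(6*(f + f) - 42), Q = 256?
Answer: -2253275/32 + 20124*√62 ≈ 88042.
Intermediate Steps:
h(f) = 1/(-42 + 12*f) (h(f) = 1/(6*(2*f) - 42) = 1/(12*f - 42) = 1/(-42 + 12*f))
1677/h(√(26 + 36)) + 4904/Q = 1677/((1/(6*(-7 + 2*√(26 + 36))))) + 4904/256 = 1677/((1/(6*(-7 + 2*√62)))) + 4904*(1/256) = 1677*(-42 + 12*√62) + 613/32 = (-70434 + 20124*√62) + 613/32 = -2253275/32 + 20124*√62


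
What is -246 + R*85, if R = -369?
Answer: -31611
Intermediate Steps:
-246 + R*85 = -246 - 369*85 = -246 - 31365 = -31611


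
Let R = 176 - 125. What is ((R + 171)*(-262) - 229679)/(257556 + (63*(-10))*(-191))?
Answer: -287843/377886 ≈ -0.76172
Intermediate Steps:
R = 51
((R + 171)*(-262) - 229679)/(257556 + (63*(-10))*(-191)) = ((51 + 171)*(-262) - 229679)/(257556 + (63*(-10))*(-191)) = (222*(-262) - 229679)/(257556 - 630*(-191)) = (-58164 - 229679)/(257556 + 120330) = -287843/377886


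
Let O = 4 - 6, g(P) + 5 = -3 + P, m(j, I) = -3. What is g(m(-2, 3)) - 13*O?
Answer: 15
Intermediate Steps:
g(P) = -8 + P (g(P) = -5 + (-3 + P) = -8 + P)
O = -2
g(m(-2, 3)) - 13*O = (-8 - 3) - 13*(-2) = -11 + 26 = 15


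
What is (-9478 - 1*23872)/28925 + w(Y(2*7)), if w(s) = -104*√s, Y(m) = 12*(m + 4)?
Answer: -1334/1157 - 624*√6 ≈ -1529.6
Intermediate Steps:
Y(m) = 48 + 12*m (Y(m) = 12*(4 + m) = 48 + 12*m)
(-9478 - 1*23872)/28925 + w(Y(2*7)) = (-9478 - 1*23872)/28925 - 104*√(48 + 12*(2*7)) = (-9478 - 23872)*(1/28925) - 104*√(48 + 12*14) = -33350*1/28925 - 104*√(48 + 168) = -1334/1157 - 624*√6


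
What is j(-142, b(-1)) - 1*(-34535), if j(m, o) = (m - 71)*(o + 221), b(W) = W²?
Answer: -12751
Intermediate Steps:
j(m, o) = (-71 + m)*(221 + o)
j(-142, b(-1)) - 1*(-34535) = (-15691 - 71*(-1)² + 221*(-142) - 142*(-1)²) - 1*(-34535) = (-15691 - 71*1 - 31382 - 142*1) + 34535 = (-15691 - 71 - 31382 - 142) + 34535 = -47286 + 34535 = -12751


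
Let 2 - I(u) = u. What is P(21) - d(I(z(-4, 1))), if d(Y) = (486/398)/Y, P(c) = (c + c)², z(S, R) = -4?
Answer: 701991/398 ≈ 1763.8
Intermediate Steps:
I(u) = 2 - u
P(c) = 4*c² (P(c) = (2*c)² = 4*c²)
d(Y) = 243/(199*Y) (d(Y) = (486*(1/398))/Y = 243/(199*Y))
P(21) - d(I(z(-4, 1))) = 4*21² - 243/(199*(2 - 1*(-4))) = 4*441 - 243/(199*(2 + 4)) = 1764 - 243/(199*6) = 1764 - 1*81/398 = 1764 - 81/398 = 701991/398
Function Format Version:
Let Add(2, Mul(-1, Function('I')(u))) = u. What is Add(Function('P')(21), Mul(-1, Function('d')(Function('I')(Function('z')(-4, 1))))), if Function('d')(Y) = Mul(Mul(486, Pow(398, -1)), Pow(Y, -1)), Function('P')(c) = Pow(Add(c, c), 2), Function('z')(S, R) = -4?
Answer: Rational(701991, 398) ≈ 1763.8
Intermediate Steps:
Function('I')(u) = Add(2, Mul(-1, u))
Function('P')(c) = Mul(4, Pow(c, 2)) (Function('P')(c) = Pow(Mul(2, c), 2) = Mul(4, Pow(c, 2)))
Function('d')(Y) = Mul(Rational(243, 199), Pow(Y, -1)) (Function('d')(Y) = Mul(Mul(486, Rational(1, 398)), Pow(Y, -1)) = Mul(Rational(243, 199), Pow(Y, -1)))
Add(Function('P')(21), Mul(-1, Function('d')(Function('I')(Function('z')(-4, 1))))) = Add(Mul(4, Pow(21, 2)), Mul(-1, Mul(Rational(243, 199), Pow(Add(2, Mul(-1, -4)), -1)))) = Add(Mul(4, 441), Mul(-1, Mul(Rational(243, 199), Pow(Add(2, 4), -1)))) = Add(1764, Mul(-1, Mul(Rational(243, 199), Pow(6, -1)))) = Add(1764, Mul(-1, Mul(Rational(243, 199), Rational(1, 6)))) = Add(1764, Mul(-1, Rational(81, 398))) = Add(1764, Rational(-81, 398)) = Rational(701991, 398)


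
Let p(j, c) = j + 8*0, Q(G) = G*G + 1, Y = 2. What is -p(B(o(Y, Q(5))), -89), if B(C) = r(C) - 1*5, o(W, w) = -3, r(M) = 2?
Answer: 3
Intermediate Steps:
Q(G) = 1 + G**2 (Q(G) = G**2 + 1 = 1 + G**2)
B(C) = -3 (B(C) = 2 - 1*5 = 2 - 5 = -3)
p(j, c) = j (p(j, c) = j + 0 = j)
-p(B(o(Y, Q(5))), -89) = -1*(-3) = 3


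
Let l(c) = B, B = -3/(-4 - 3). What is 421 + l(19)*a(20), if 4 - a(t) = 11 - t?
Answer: 2986/7 ≈ 426.57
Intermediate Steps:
a(t) = -7 + t (a(t) = 4 - (11 - t) = 4 + (-11 + t) = -7 + t)
B = 3/7 (B = -3/(-7) = -⅐*(-3) = 3/7 ≈ 0.42857)
l(c) = 3/7
421 + l(19)*a(20) = 421 + 3*(-7 + 20)/7 = 421 + (3/7)*13 = 421 + 39/7 = 2986/7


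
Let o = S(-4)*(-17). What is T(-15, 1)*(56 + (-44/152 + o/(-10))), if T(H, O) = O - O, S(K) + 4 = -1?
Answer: 0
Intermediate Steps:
S(K) = -5 (S(K) = -4 - 1 = -5)
T(H, O) = 0
o = 85 (o = -5*(-17) = 85)
T(-15, 1)*(56 + (-44/152 + o/(-10))) = 0*(56 + (-44/152 + 85/(-10))) = 0*(56 + (-44*1/152 + 85*(-⅒))) = 0*(56 + (-11/38 - 17/2)) = 0*(56 - 167/19) = 0*(897/19) = 0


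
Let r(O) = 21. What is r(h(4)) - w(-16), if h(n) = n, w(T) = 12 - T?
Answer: -7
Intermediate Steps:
r(h(4)) - w(-16) = 21 - (12 - 1*(-16)) = 21 - (12 + 16) = 21 - 1*28 = 21 - 28 = -7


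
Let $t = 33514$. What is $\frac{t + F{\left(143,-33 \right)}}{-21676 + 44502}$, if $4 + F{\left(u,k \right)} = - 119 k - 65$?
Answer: $\frac{18686}{11413} \approx 1.6373$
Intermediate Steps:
$F{\left(u,k \right)} = -69 - 119 k$ ($F{\left(u,k \right)} = -4 - \left(65 + 119 k\right) = -69 - 119 k$)
$\frac{t + F{\left(143,-33 \right)}}{-21676 + 44502} = \frac{33514 - -3858}{-21676 + 44502} = \frac{33514 + \left(-69 + 3927\right)}{22826} = \left(33514 + 3858\right) \frac{1}{22826} = 37372 \cdot \frac{1}{22826} = \frac{18686}{11413}$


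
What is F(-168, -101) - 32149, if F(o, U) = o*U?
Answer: -15181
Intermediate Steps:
F(o, U) = U*o
F(-168, -101) - 32149 = -101*(-168) - 32149 = 16968 - 32149 = -15181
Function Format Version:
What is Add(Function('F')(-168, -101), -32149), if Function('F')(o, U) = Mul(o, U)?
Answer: -15181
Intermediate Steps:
Function('F')(o, U) = Mul(U, o)
Add(Function('F')(-168, -101), -32149) = Add(Mul(-101, -168), -32149) = Add(16968, -32149) = -15181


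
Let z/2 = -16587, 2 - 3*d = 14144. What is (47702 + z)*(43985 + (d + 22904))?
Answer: 903278400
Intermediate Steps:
d = -4714 (d = ⅔ - ⅓*14144 = ⅔ - 14144/3 = -4714)
z = -33174 (z = 2*(-16587) = -33174)
(47702 + z)*(43985 + (d + 22904)) = (47702 - 33174)*(43985 + (-4714 + 22904)) = 14528*(43985 + 18190) = 14528*62175 = 903278400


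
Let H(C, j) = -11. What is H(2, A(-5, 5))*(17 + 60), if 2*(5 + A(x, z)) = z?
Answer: -847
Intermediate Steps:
A(x, z) = -5 + z/2
H(2, A(-5, 5))*(17 + 60) = -11*(17 + 60) = -11*77 = -847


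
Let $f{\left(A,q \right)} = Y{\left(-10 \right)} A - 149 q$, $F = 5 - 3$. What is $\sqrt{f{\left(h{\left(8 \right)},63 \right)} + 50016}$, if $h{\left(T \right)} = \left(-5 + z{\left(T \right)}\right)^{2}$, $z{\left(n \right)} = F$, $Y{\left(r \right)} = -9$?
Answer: $2 \sqrt{10137} \approx 201.37$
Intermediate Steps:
$F = 2$ ($F = 5 - 3 = 2$)
$z{\left(n \right)} = 2$
$h{\left(T \right)} = 9$ ($h{\left(T \right)} = \left(-5 + 2\right)^{2} = \left(-3\right)^{2} = 9$)
$f{\left(A,q \right)} = - 149 q - 9 A$ ($f{\left(A,q \right)} = - 9 A - 149 q = - 149 q - 9 A$)
$\sqrt{f{\left(h{\left(8 \right)},63 \right)} + 50016} = \sqrt{\left(\left(-149\right) 63 - 81\right) + 50016} = \sqrt{\left(-9387 - 81\right) + 50016} = \sqrt{-9468 + 50016} = \sqrt{40548} = 2 \sqrt{10137}$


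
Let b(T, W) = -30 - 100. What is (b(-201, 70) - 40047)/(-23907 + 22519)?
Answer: 40177/1388 ≈ 28.946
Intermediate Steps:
b(T, W) = -130
(b(-201, 70) - 40047)/(-23907 + 22519) = (-130 - 40047)/(-23907 + 22519) = -40177/(-1388) = -40177*(-1/1388) = 40177/1388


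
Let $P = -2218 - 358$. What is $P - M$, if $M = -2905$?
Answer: $329$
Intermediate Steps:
$P = -2576$ ($P = -2218 - 358 = -2576$)
$P - M = -2576 - -2905 = -2576 + 2905 = 329$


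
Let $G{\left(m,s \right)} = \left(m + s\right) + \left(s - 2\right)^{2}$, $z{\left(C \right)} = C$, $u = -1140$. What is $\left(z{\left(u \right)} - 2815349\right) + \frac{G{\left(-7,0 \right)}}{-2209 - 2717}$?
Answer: $- \frac{4624674937}{1642} \approx -2.8165 \cdot 10^{6}$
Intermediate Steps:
$G{\left(m,s \right)} = m + s + \left(-2 + s\right)^{2}$ ($G{\left(m,s \right)} = \left(m + s\right) + \left(-2 + s\right)^{2} = m + s + \left(-2 + s\right)^{2}$)
$\left(z{\left(u \right)} - 2815349\right) + \frac{G{\left(-7,0 \right)}}{-2209 - 2717} = \left(-1140 - 2815349\right) + \frac{-7 + 0 + \left(-2 + 0\right)^{2}}{-2209 - 2717} = -2816489 + \frac{-7 + 0 + \left(-2\right)^{2}}{-4926} = -2816489 + \left(-7 + 0 + 4\right) \left(- \frac{1}{4926}\right) = -2816489 - - \frac{1}{1642} = -2816489 + \frac{1}{1642} = - \frac{4624674937}{1642}$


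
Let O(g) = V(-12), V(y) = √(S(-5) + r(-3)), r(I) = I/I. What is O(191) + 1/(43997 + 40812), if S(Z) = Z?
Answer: 1/84809 + 2*I ≈ 1.1791e-5 + 2.0*I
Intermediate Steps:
r(I) = 1
V(y) = 2*I (V(y) = √(-5 + 1) = √(-4) = 2*I)
O(g) = 2*I
O(191) + 1/(43997 + 40812) = 2*I + 1/(43997 + 40812) = 2*I + 1/84809 = 1/84809 + 2*I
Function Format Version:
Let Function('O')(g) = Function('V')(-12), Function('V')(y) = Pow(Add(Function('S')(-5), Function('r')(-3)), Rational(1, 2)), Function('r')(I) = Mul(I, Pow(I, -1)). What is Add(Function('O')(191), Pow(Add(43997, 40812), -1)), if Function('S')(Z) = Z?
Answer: Add(Rational(1, 84809), Mul(2, I)) ≈ Add(1.1791e-5, Mul(2.0000, I))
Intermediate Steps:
Function('r')(I) = 1
Function('V')(y) = Mul(2, I) (Function('V')(y) = Pow(Add(-5, 1), Rational(1, 2)) = Pow(-4, Rational(1, 2)) = Mul(2, I))
Function('O')(g) = Mul(2, I)
Add(Function('O')(191), Pow(Add(43997, 40812), -1)) = Add(Mul(2, I), Pow(Add(43997, 40812), -1)) = Add(Mul(2, I), Pow(84809, -1)) = Add(Mul(2, I), Rational(1, 84809)) = Add(Rational(1, 84809), Mul(2, I))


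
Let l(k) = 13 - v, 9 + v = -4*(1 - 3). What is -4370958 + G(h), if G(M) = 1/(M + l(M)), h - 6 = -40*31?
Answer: -5332568761/1220 ≈ -4.3710e+6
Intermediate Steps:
h = -1234 (h = 6 - 40*31 = 6 - 1240 = -1234)
v = -1 (v = -9 - 4*(1 - 3) = -9 - 4*(-2) = -9 + 8 = -1)
l(k) = 14 (l(k) = 13 - 1*(-1) = 13 + 1 = 14)
G(M) = 1/(14 + M) (G(M) = 1/(M + 14) = 1/(14 + M))
-4370958 + G(h) = -4370958 + 1/(14 - 1234) = -4370958 + 1/(-1220) = -4370958 - 1/1220 = -5332568761/1220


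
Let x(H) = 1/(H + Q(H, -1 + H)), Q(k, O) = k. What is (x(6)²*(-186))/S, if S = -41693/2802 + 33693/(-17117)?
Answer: 247802809/3232267468 ≈ 0.076665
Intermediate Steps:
S = -808066867/47961834 (S = -41693*1/2802 + 33693*(-1/17117) = -41693/2802 - 33693/17117 = -808066867/47961834 ≈ -16.848)
x(H) = 1/(2*H) (x(H) = 1/(H + H) = 1/(2*H))
(x(6)²*(-186))/S = (((½)/6)²*(-186))/(-808066867/47961834) = (((½)*(⅙))²*(-186))*(-47961834/808066867) = ((1/12)²*(-186))*(-47961834/808066867) = ((1/144)*(-186))*(-47961834/808066867) = -31/24*(-47961834/808066867) = 247802809/3232267468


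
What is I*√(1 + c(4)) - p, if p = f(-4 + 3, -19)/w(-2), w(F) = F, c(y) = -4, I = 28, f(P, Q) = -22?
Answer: -11 + 28*I*√3 ≈ -11.0 + 48.497*I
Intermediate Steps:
p = 11 (p = -22/(-2) = -22*(-½) = 11)
I*√(1 + c(4)) - p = 28*√(1 - 4) - 1*11 = 28*√(-3) - 11 = 28*(I*√3) - 11 = 28*I*√3 - 11 = -11 + 28*I*√3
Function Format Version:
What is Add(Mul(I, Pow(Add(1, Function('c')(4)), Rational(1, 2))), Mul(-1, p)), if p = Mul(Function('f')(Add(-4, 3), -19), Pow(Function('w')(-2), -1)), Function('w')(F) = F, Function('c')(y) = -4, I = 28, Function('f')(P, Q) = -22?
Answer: Add(-11, Mul(28, I, Pow(3, Rational(1, 2)))) ≈ Add(-11.000, Mul(48.497, I))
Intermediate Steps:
p = 11 (p = Mul(-22, Pow(-2, -1)) = Mul(-22, Rational(-1, 2)) = 11)
Add(Mul(I, Pow(Add(1, Function('c')(4)), Rational(1, 2))), Mul(-1, p)) = Add(Mul(28, Pow(Add(1, -4), Rational(1, 2))), Mul(-1, 11)) = Add(Mul(28, Pow(-3, Rational(1, 2))), -11) = Add(Mul(28, Mul(I, Pow(3, Rational(1, 2)))), -11) = Add(Mul(28, I, Pow(3, Rational(1, 2))), -11) = Add(-11, Mul(28, I, Pow(3, Rational(1, 2))))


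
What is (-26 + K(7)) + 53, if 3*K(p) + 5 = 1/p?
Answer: 533/21 ≈ 25.381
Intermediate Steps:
K(p) = -5/3 + 1/(3*p)
(-26 + K(7)) + 53 = (-26 + (1/3)*(1 - 5*7)/7) + 53 = (-26 + (1/3)*(1/7)*(1 - 35)) + 53 = (-26 + (1/3)*(1/7)*(-34)) + 53 = (-26 - 34/21) + 53 = -580/21 + 53 = 533/21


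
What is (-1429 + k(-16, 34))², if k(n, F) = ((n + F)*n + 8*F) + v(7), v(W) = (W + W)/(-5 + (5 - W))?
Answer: 2093809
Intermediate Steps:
v(W) = -2 (v(W) = (2*W)/((-W)) = (2*W)*(-1/W) = -2)
k(n, F) = -2 + 8*F + n*(F + n) (k(n, F) = ((n + F)*n + 8*F) - 2 = ((F + n)*n + 8*F) - 2 = (n*(F + n) + 8*F) - 2 = (8*F + n*(F + n)) - 2 = -2 + 8*F + n*(F + n))
(-1429 + k(-16, 34))² = (-1429 + (-2 + (-16)² + 8*34 + 34*(-16)))² = (-1429 + (-2 + 256 + 272 - 544))² = (-1429 - 18)² = (-1447)² = 2093809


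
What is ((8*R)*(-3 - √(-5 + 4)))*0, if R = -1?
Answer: 0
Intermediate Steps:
((8*R)*(-3 - √(-5 + 4)))*0 = ((8*(-1))*(-3 - √(-5 + 4)))*0 = -8*(-3 - √(-1))*0 = -8*(-3 - I)*0 = (24 + 8*I)*0 = 0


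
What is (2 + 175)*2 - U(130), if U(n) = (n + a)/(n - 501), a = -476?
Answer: 130988/371 ≈ 353.07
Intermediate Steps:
U(n) = (-476 + n)/(-501 + n) (U(n) = (n - 476)/(n - 501) = (-476 + n)/(-501 + n))
(2 + 175)*2 - U(130) = (2 + 175)*2 - (-476 + 130)/(-501 + 130) = 177*2 - (-346)/(-371) = 354 - (-1)*(-346)/371 = 354 - 1*346/371 = 354 - 346/371 = 130988/371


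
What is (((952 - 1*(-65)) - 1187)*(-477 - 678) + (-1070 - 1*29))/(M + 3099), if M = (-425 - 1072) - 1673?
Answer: -195251/71 ≈ -2750.0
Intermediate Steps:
M = -3170 (M = -1497 - 1673 = -3170)
(((952 - 1*(-65)) - 1187)*(-477 - 678) + (-1070 - 1*29))/(M + 3099) = (((952 - 1*(-65)) - 1187)*(-477 - 678) + (-1070 - 1*29))/(-3170 + 3099) = (((952 + 65) - 1187)*(-1155) + (-1070 - 29))/(-71) = ((1017 - 1187)*(-1155) - 1099)*(-1/71) = (-170*(-1155) - 1099)*(-1/71) = (196350 - 1099)*(-1/71) = 195251*(-1/71) = -195251/71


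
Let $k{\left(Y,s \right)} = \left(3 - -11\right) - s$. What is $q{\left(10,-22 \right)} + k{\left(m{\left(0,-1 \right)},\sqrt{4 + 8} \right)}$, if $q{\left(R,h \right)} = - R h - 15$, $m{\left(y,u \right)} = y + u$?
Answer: $219 - 2 \sqrt{3} \approx 215.54$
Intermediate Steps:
$m{\left(y,u \right)} = u + y$
$k{\left(Y,s \right)} = 14 - s$ ($k{\left(Y,s \right)} = \left(3 + 11\right) - s = 14 - s$)
$q{\left(R,h \right)} = -15 - R h$ ($q{\left(R,h \right)} = - R h - 15 = -15 - R h$)
$q{\left(10,-22 \right)} + k{\left(m{\left(0,-1 \right)},\sqrt{4 + 8} \right)} = \left(-15 - 10 \left(-22\right)\right) + \left(14 - \sqrt{4 + 8}\right) = \left(-15 + 220\right) + \left(14 - \sqrt{12}\right) = 205 + \left(14 - 2 \sqrt{3}\right) = 219 - 2 \sqrt{3}$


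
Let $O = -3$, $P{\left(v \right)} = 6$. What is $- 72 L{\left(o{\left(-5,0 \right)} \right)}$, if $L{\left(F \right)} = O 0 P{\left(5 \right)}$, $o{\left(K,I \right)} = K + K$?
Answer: $0$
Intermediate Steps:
$o{\left(K,I \right)} = 2 K$
$L{\left(F \right)} = 0$ ($L{\left(F \right)} = \left(-3\right) 0 \cdot 6 = 0 \cdot 6 = 0$)
$- 72 L{\left(o{\left(-5,0 \right)} \right)} = \left(-72\right) 0 = 0$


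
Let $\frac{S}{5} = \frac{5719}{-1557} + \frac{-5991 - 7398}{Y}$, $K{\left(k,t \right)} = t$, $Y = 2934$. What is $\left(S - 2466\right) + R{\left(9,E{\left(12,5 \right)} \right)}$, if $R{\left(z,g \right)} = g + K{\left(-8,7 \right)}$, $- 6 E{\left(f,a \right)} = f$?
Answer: $- \frac{1270062757}{507582} \approx -2502.2$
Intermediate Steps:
$E{\left(f,a \right)} = - \frac{f}{6}$
$S = - \frac{20903455}{507582}$ ($S = 5 \left(\frac{5719}{-1557} + \frac{-5991 - 7398}{2934}\right) = 5 \left(5719 \left(- \frac{1}{1557}\right) + \left(-5991 - 7398\right) \frac{1}{2934}\right) = 5 \left(- \frac{5719}{1557} - \frac{4463}{978}\right) = 5 \left(- \frac{4180691}{507582}\right) = - \frac{20903455}{507582} \approx -41.182$)
$R{\left(z,g \right)} = 7 + g$ ($R{\left(z,g \right)} = g + 7 = 7 + g$)
$\left(S - 2466\right) + R{\left(9,E{\left(12,5 \right)} \right)} = \left(- \frac{20903455}{507582} - 2466\right) + \left(7 - 2\right) = - \frac{1272600667}{507582} + \left(7 - 2\right) = - \frac{1272600667}{507582} + 5 = - \frac{1270062757}{507582}$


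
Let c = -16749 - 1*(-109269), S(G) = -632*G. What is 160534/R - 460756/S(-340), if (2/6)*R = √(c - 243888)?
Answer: -115189/53720 - 80267*I*√37842/113526 ≈ -2.1442 - 137.54*I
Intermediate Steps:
c = 92520 (c = -16749 + 109269 = 92520)
R = 6*I*√37842 (R = 3*√(92520 - 243888) = 3*√(-151368) = 3*(2*I*√37842) = 6*I*√37842 ≈ 1167.2*I)
160534/R - 460756/S(-340) = 160534/((6*I*√37842)) - 460756/((-632*(-340))) = 160534*(-I*√37842/227052) - 460756/214880 = -80267*I*√37842/113526 - 460756*1/214880 = -80267*I*√37842/113526 - 115189/53720 = -115189/53720 - 80267*I*√37842/113526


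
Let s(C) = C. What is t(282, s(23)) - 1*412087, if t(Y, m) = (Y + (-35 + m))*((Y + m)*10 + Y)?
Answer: 487553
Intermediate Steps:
t(Y, m) = (10*m + 11*Y)*(-35 + Y + m) (t(Y, m) = (-35 + Y + m)*((10*Y + 10*m) + Y) = (-35 + Y + m)*(10*m + 11*Y) = (10*m + 11*Y)*(-35 + Y + m))
t(282, s(23)) - 1*412087 = (-385*282 - 350*23 + 10*23² + 11*282² + 21*282*23) - 1*412087 = (-108570 - 8050 + 10*529 + 11*79524 + 136206) - 412087 = (-108570 - 8050 + 5290 + 874764 + 136206) - 412087 = 899640 - 412087 = 487553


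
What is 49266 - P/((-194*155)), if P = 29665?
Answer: 296291657/6014 ≈ 49267.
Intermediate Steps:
49266 - P/((-194*155)) = 49266 - 29665/((-194*155)) = 49266 - 29665/(-30070) = 49266 - 29665*(-1)/30070 = 49266 - 1*(-5933/6014) = 49266 + 5933/6014 = 296291657/6014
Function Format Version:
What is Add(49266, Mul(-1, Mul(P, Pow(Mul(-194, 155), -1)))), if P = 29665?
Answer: Rational(296291657, 6014) ≈ 49267.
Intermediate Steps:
Add(49266, Mul(-1, Mul(P, Pow(Mul(-194, 155), -1)))) = Add(49266, Mul(-1, Mul(29665, Pow(Mul(-194, 155), -1)))) = Add(49266, Mul(-1, Mul(29665, Pow(-30070, -1)))) = Add(49266, Mul(-1, Mul(29665, Rational(-1, 30070)))) = Add(49266, Mul(-1, Rational(-5933, 6014))) = Add(49266, Rational(5933, 6014)) = Rational(296291657, 6014)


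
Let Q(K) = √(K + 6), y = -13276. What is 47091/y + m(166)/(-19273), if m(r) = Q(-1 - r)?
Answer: -47091/13276 - I*√161/19273 ≈ -3.5471 - 0.00065836*I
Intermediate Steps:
Q(K) = √(6 + K)
m(r) = √(5 - r) (m(r) = √(6 + (-1 - r)) = √(5 - r))
47091/y + m(166)/(-19273) = 47091/(-13276) + √(5 - 1*166)/(-19273) = 47091*(-1/13276) + √(5 - 166)*(-1/19273) = -47091/13276 + √(-161)*(-1/19273) = -47091/13276 + (I*√161)*(-1/19273) = -47091/13276 - I*√161/19273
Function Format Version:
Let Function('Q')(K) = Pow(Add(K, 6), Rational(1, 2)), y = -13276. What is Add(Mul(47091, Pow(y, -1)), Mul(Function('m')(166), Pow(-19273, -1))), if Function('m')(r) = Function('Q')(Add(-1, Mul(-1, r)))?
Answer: Add(Rational(-47091, 13276), Mul(Rational(-1, 19273), I, Pow(161, Rational(1, 2)))) ≈ Add(-3.5471, Mul(-0.00065836, I))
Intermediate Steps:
Function('Q')(K) = Pow(Add(6, K), Rational(1, 2))
Function('m')(r) = Pow(Add(5, Mul(-1, r)), Rational(1, 2)) (Function('m')(r) = Pow(Add(6, Add(-1, Mul(-1, r))), Rational(1, 2)) = Pow(Add(5, Mul(-1, r)), Rational(1, 2)))
Add(Mul(47091, Pow(y, -1)), Mul(Function('m')(166), Pow(-19273, -1))) = Add(Mul(47091, Pow(-13276, -1)), Mul(Pow(Add(5, Mul(-1, 166)), Rational(1, 2)), Pow(-19273, -1))) = Add(Mul(47091, Rational(-1, 13276)), Mul(Pow(Add(5, -166), Rational(1, 2)), Rational(-1, 19273))) = Add(Rational(-47091, 13276), Mul(Pow(-161, Rational(1, 2)), Rational(-1, 19273))) = Add(Rational(-47091, 13276), Mul(Mul(I, Pow(161, Rational(1, 2))), Rational(-1, 19273))) = Add(Rational(-47091, 13276), Mul(Rational(-1, 19273), I, Pow(161, Rational(1, 2))))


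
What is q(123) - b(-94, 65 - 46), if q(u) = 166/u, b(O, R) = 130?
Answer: -15824/123 ≈ -128.65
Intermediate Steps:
q(123) - b(-94, 65 - 46) = 166/123 - 1*130 = 166*(1/123) - 130 = 166/123 - 130 = -15824/123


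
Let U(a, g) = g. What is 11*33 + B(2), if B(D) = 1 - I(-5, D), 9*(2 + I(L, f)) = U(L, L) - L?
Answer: 366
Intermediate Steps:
I(L, f) = -2 (I(L, f) = -2 + (L - L)/9 = -2 + (⅑)*0 = -2 + 0 = -2)
B(D) = 3 (B(D) = 1 - 1*(-2) = 1 + 2 = 3)
11*33 + B(2) = 11*33 + 3 = 363 + 3 = 366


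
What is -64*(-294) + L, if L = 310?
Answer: 19126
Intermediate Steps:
-64*(-294) + L = -64*(-294) + 310 = 18816 + 310 = 19126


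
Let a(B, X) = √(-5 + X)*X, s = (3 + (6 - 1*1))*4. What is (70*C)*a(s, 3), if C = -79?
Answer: -16590*I*√2 ≈ -23462.0*I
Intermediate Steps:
s = 32 (s = (3 + (6 - 1))*4 = (3 + 5)*4 = 8*4 = 32)
a(B, X) = X*√(-5 + X)
(70*C)*a(s, 3) = (70*(-79))*(3*√(-5 + 3)) = -16590*√(-2) = -16590*I*√2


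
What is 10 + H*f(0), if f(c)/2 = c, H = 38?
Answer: 10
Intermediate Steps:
f(c) = 2*c
10 + H*f(0) = 10 + 38*(2*0) = 10 + 38*0 = 10 + 0 = 10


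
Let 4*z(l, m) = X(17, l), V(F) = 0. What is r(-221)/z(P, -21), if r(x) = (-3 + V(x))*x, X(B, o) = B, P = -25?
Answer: 156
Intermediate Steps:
z(l, m) = 17/4 (z(l, m) = (1/4)*17 = 17/4)
r(x) = -3*x (r(x) = (-3 + 0)*x = -3*x)
r(-221)/z(P, -21) = (-3*(-221))/(17/4) = 663*(4/17) = 156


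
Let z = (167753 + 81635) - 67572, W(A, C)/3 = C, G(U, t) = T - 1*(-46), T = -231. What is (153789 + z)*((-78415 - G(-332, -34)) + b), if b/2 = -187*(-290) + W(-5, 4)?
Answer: 10153393670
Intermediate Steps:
G(U, t) = -185 (G(U, t) = -231 - 1*(-46) = -231 + 46 = -185)
W(A, C) = 3*C
b = 108484 (b = 2*(-187*(-290) + 3*4) = 2*(54230 + 12) = 2*54242 = 108484)
z = 181816 (z = 249388 - 67572 = 181816)
(153789 + z)*((-78415 - G(-332, -34)) + b) = (153789 + 181816)*((-78415 - 1*(-185)) + 108484) = 335605*((-78415 + 185) + 108484) = 335605*(-78230 + 108484) = 335605*30254 = 10153393670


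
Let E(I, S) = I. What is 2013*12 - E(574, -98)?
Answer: 23582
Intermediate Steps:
2013*12 - E(574, -98) = 2013*12 - 1*574 = 24156 - 574 = 23582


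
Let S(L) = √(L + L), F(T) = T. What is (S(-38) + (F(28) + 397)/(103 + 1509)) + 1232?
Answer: 1986409/1612 + 2*I*√19 ≈ 1232.3 + 8.7178*I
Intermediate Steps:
S(L) = √2*√L (S(L) = √(2*L) = √2*√L)
(S(-38) + (F(28) + 397)/(103 + 1509)) + 1232 = (√2*√(-38) + (28 + 397)/(103 + 1509)) + 1232 = (√2*(I*√38) + 425/1612) + 1232 = (2*I*√19 + 425*(1/1612)) + 1232 = (2*I*√19 + 425/1612) + 1232 = (425/1612 + 2*I*√19) + 1232 = 1986409/1612 + 2*I*√19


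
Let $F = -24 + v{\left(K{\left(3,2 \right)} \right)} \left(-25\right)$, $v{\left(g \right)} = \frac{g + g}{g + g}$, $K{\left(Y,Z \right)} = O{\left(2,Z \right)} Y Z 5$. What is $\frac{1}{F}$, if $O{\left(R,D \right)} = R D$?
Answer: $- \frac{1}{49} \approx -0.020408$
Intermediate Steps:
$O{\left(R,D \right)} = D R$
$K{\left(Y,Z \right)} = 10 Y Z^{2}$ ($K{\left(Y,Z \right)} = Z 2 Y Z 5 = 2 Z Y Z 5 = 2 Y Z^{2} \cdot 5 = 10 Y Z^{2}$)
$v{\left(g \right)} = 1$ ($v{\left(g \right)} = \frac{2 g}{2 g} = 2 g \frac{1}{2 g} = 1$)
$F = -49$ ($F = -24 + 1 \left(-25\right) = -24 - 25 = -49$)
$\frac{1}{F} = \frac{1}{-49} = - \frac{1}{49}$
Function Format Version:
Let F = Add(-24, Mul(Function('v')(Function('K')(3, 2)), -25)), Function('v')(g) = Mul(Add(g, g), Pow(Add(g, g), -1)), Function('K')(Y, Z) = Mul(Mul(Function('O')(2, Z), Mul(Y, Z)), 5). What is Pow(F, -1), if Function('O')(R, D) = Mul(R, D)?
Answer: Rational(-1, 49) ≈ -0.020408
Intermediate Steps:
Function('O')(R, D) = Mul(D, R)
Function('K')(Y, Z) = Mul(10, Y, Pow(Z, 2)) (Function('K')(Y, Z) = Mul(Mul(Mul(Z, 2), Mul(Y, Z)), 5) = Mul(Mul(Mul(2, Z), Mul(Y, Z)), 5) = Mul(Mul(2, Y, Pow(Z, 2)), 5) = Mul(10, Y, Pow(Z, 2)))
Function('v')(g) = 1 (Function('v')(g) = Mul(Mul(2, g), Pow(Mul(2, g), -1)) = Mul(Mul(2, g), Mul(Rational(1, 2), Pow(g, -1))) = 1)
F = -49 (F = Add(-24, Mul(1, -25)) = Add(-24, -25) = -49)
Pow(F, -1) = Pow(-49, -1) = Rational(-1, 49)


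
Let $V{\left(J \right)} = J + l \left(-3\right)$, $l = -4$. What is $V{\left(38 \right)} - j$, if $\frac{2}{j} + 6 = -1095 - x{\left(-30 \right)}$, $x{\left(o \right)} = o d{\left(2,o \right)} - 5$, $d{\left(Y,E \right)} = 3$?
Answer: $\frac{25151}{503} \approx 50.002$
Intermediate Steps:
$x{\left(o \right)} = -5 + 3 o$ ($x{\left(o \right)} = o 3 - 5 = 3 o - 5 = -5 + 3 o$)
$V{\left(J \right)} = 12 + J$ ($V{\left(J \right)} = J - -12 = J + 12 = 12 + J$)
$j = - \frac{1}{503}$ ($j = \frac{2}{-6 - \left(1090 - 90\right)} = \frac{2}{-6 - 1000} = \frac{2}{-1006} = 2 \left(- \frac{1}{1006}\right) = - \frac{1}{503} \approx -0.0019881$)
$V{\left(38 \right)} - j = \left(12 + 38\right) - - \frac{1}{503} = 50 + \frac{1}{503} = \frac{25151}{503}$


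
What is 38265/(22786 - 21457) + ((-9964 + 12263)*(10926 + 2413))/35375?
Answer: 14036406048/15671125 ≈ 895.69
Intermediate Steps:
38265/(22786 - 21457) + ((-9964 + 12263)*(10926 + 2413))/35375 = 38265/1329 + (2299*13339)*(1/35375) = 38265*(1/1329) + 30666361*(1/35375) = 12755/443 + 30666361/35375 = 14036406048/15671125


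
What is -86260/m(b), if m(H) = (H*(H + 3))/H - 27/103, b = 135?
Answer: -8884780/14187 ≈ -626.26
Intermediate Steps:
m(H) = 282/103 + H (m(H) = (H*(3 + H))/H - 27*1/103 = (3 + H) - 27/103 = 282/103 + H)
-86260/m(b) = -86260/(282/103 + 135) = -86260/14187/103 = -86260*103/14187 = -8884780/14187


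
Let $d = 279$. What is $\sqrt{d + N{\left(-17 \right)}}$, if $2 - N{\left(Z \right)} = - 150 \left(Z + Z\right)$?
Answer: $i \sqrt{4819} \approx 69.419 i$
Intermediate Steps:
$N{\left(Z \right)} = 2 + 300 Z$ ($N{\left(Z \right)} = 2 - - 150 \left(Z + Z\right) = 2 - - 150 \cdot 2 Z = 2 - - 300 Z = 2 + 300 Z$)
$\sqrt{d + N{\left(-17 \right)}} = \sqrt{279 + \left(2 + 300 \left(-17\right)\right)} = \sqrt{279 + \left(2 - 5100\right)} = \sqrt{279 - 5098} = \sqrt{-4819} = i \sqrt{4819}$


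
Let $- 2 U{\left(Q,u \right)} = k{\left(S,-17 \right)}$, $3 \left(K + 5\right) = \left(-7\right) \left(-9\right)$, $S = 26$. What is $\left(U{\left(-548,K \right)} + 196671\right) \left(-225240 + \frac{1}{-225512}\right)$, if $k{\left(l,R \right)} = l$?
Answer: $- \frac{713507853509407}{16108} \approx -4.4295 \cdot 10^{10}$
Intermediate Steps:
$K = 16$ ($K = -5 + \frac{\left(-7\right) \left(-9\right)}{3} = -5 + \frac{1}{3} \cdot 63 = -5 + 21 = 16$)
$U{\left(Q,u \right)} = -13$ ($U{\left(Q,u \right)} = \left(- \frac{1}{2}\right) 26 = -13$)
$\left(U{\left(-548,K \right)} + 196671\right) \left(-225240 + \frac{1}{-225512}\right) = \left(-13 + 196671\right) \left(-225240 + \frac{1}{-225512}\right) = 196658 \left(-225240 - \frac{1}{225512}\right) = 196658 \left(- \frac{50794322881}{225512}\right) = - \frac{713507853509407}{16108}$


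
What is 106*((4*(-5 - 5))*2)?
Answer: -8480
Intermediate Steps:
106*((4*(-5 - 5))*2) = 106*((4*(-10))*2) = 106*(-40*2) = 106*(-80) = -8480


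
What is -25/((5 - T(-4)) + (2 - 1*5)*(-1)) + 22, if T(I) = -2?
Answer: 39/2 ≈ 19.500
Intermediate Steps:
-25/((5 - T(-4)) + (2 - 1*5)*(-1)) + 22 = -25/((5 - 1*(-2)) + (2 - 1*5)*(-1)) + 22 = -25/((5 + 2) + (2 - 5)*(-1)) + 22 = -25/(7 - 3*(-1)) + 22 = -25/(7 + 3) + 22 = -25/(1*10) + 22 = -25/10 + 22 = -25*⅒ + 22 = -5/2 + 22 = 39/2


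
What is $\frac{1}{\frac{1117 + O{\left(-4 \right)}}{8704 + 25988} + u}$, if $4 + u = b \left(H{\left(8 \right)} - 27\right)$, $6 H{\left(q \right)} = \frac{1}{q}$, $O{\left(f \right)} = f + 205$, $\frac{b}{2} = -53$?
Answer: $\frac{69384}{198148885} \approx 0.00035016$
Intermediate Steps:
$b = -106$ ($b = 2 \left(-53\right) = -106$)
$O{\left(f \right)} = 205 + f$
$H{\left(q \right)} = \frac{1}{6 q}$
$u = \frac{68539}{24}$ ($u = -4 - 106 \left(\frac{1}{6 \cdot 8} - 27\right) = -4 - 106 \left(\frac{1}{6} \cdot \frac{1}{8} - 27\right) = -4 - 106 \left(\frac{1}{48} - 27\right) = -4 - - \frac{68635}{24} = -4 + \frac{68635}{24} = \frac{68539}{24} \approx 2855.8$)
$\frac{1}{\frac{1117 + O{\left(-4 \right)}}{8704 + 25988} + u} = \frac{1}{\frac{1117 + \left(205 - 4\right)}{8704 + 25988} + \frac{68539}{24}} = \frac{1}{\frac{1117 + 201}{34692} + \frac{68539}{24}} = \frac{1}{1318 \cdot \frac{1}{34692} + \frac{68539}{24}} = \frac{1}{\frac{659}{17346} + \frac{68539}{24}} = \frac{1}{\frac{198148885}{69384}} = \frac{69384}{198148885}$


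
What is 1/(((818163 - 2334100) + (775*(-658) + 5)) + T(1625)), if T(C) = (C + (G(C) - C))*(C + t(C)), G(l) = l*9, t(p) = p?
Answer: 1/45505368 ≈ 2.1975e-8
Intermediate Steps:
G(l) = 9*l
T(C) = 18*C² (T(C) = (C + (9*C - C))*(C + C) = (C + 8*C)*(2*C) = (9*C)*(2*C) = 18*C²)
1/(((818163 - 2334100) + (775*(-658) + 5)) + T(1625)) = 1/(((818163 - 2334100) + (775*(-658) + 5)) + 18*1625²) = 1/((-1515937 + (-509950 + 5)) + 18*2640625) = 1/((-1515937 - 509945) + 47531250) = 1/(-2025882 + 47531250) = 1/45505368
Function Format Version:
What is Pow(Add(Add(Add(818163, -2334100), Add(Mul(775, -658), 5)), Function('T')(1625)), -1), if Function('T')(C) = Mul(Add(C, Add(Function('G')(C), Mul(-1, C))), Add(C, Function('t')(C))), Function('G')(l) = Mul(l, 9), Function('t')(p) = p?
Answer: Rational(1, 45505368) ≈ 2.1975e-8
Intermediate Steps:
Function('G')(l) = Mul(9, l)
Function('T')(C) = Mul(18, Pow(C, 2)) (Function('T')(C) = Mul(Add(C, Add(Mul(9, C), Mul(-1, C))), Add(C, C)) = Mul(Add(C, Mul(8, C)), Mul(2, C)) = Mul(Mul(9, C), Mul(2, C)) = Mul(18, Pow(C, 2)))
Pow(Add(Add(Add(818163, -2334100), Add(Mul(775, -658), 5)), Function('T')(1625)), -1) = Pow(Add(Add(Add(818163, -2334100), Add(Mul(775, -658), 5)), Mul(18, Pow(1625, 2))), -1) = Pow(Add(Add(-1515937, Add(-509950, 5)), Mul(18, 2640625)), -1) = Pow(Add(Add(-1515937, -509945), 47531250), -1) = Pow(Add(-2025882, 47531250), -1) = Pow(45505368, -1) = Rational(1, 45505368)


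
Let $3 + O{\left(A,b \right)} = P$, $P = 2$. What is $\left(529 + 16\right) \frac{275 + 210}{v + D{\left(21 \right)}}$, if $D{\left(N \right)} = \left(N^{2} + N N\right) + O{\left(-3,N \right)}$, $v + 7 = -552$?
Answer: $\frac{264325}{322} \approx 820.88$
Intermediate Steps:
$v = -559$ ($v = -7 - 552 = -559$)
$O{\left(A,b \right)} = -1$ ($O{\left(A,b \right)} = -3 + 2 = -1$)
$D{\left(N \right)} = -1 + 2 N^{2}$ ($D{\left(N \right)} = \left(N^{2} + N N\right) - 1 = \left(N^{2} + N^{2}\right) - 1 = 2 N^{2} - 1 = -1 + 2 N^{2}$)
$\left(529 + 16\right) \frac{275 + 210}{v + D{\left(21 \right)}} = \left(529 + 16\right) \frac{275 + 210}{-559 - \left(1 - 2 \cdot 21^{2}\right)} = 545 \frac{485}{-559 + \left(-1 + 2 \cdot 441\right)} = 545 \frac{485}{-559 + \left(-1 + 882\right)} = 545 \frac{485}{-559 + 881} = 545 \cdot \frac{485}{322} = \frac{264325}{322}$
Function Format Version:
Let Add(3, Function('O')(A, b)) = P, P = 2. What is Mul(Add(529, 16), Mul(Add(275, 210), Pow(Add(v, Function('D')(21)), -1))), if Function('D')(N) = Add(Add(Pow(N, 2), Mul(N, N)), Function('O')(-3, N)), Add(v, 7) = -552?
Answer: Rational(264325, 322) ≈ 820.88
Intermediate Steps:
v = -559 (v = Add(-7, -552) = -559)
Function('O')(A, b) = -1 (Function('O')(A, b) = Add(-3, 2) = -1)
Function('D')(N) = Add(-1, Mul(2, Pow(N, 2))) (Function('D')(N) = Add(Add(Pow(N, 2), Mul(N, N)), -1) = Add(Add(Pow(N, 2), Pow(N, 2)), -1) = Add(Mul(2, Pow(N, 2)), -1) = Add(-1, Mul(2, Pow(N, 2))))
Mul(Add(529, 16), Mul(Add(275, 210), Pow(Add(v, Function('D')(21)), -1))) = Mul(Add(529, 16), Mul(Add(275, 210), Pow(Add(-559, Add(-1, Mul(2, Pow(21, 2)))), -1))) = Mul(545, Mul(485, Pow(Add(-559, Add(-1, Mul(2, 441))), -1))) = Mul(545, Mul(485, Pow(Add(-559, Add(-1, 882)), -1))) = Mul(545, Mul(485, Pow(Add(-559, 881), -1))) = Mul(545, Mul(485, Pow(322, -1))) = Mul(545, Mul(485, Rational(1, 322))) = Mul(545, Rational(485, 322)) = Rational(264325, 322)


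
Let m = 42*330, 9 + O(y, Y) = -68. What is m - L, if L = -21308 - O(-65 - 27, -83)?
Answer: 35091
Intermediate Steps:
O(y, Y) = -77 (O(y, Y) = -9 - 68 = -77)
L = -21231 (L = -21308 - 1*(-77) = -21308 + 77 = -21231)
m = 13860
m - L = 13860 - 1*(-21231) = 13860 + 21231 = 35091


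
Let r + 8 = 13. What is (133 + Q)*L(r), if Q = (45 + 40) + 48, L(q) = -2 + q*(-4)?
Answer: -5852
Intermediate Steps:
r = 5 (r = -8 + 13 = 5)
L(q) = -2 - 4*q
Q = 133 (Q = 85 + 48 = 133)
(133 + Q)*L(r) = (133 + 133)*(-2 - 4*5) = 266*(-2 - 20) = 266*(-22) = -5852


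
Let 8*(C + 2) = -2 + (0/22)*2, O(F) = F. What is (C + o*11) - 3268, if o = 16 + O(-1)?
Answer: -12421/4 ≈ -3105.3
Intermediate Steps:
o = 15 (o = 16 - 1 = 15)
C = -9/4 (C = -2 + (-2 + (0/22)*2)/8 = -2 + (-2 + (0*(1/22))*2)/8 = -2 + (-2 + 0*2)/8 = -2 + (-2 + 0)/8 = -2 + (⅛)*(-2) = -2 - ¼ = -9/4 ≈ -2.2500)
(C + o*11) - 3268 = (-9/4 + 15*11) - 3268 = (-9/4 + 165) - 3268 = 651/4 - 3268 = -12421/4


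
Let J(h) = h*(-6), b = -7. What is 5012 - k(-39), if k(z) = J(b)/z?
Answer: 65170/13 ≈ 5013.1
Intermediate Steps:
J(h) = -6*h
k(z) = 42/z (k(z) = (-6*(-7))/z = 42/z)
5012 - k(-39) = 5012 - 42/(-39) = 5012 - 42*(-1)/39 = 5012 - 1*(-14/13) = 5012 + 14/13 = 65170/13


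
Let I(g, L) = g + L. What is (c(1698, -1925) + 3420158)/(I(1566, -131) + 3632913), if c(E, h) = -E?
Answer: 854615/908587 ≈ 0.94060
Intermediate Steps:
I(g, L) = L + g
(c(1698, -1925) + 3420158)/(I(1566, -131) + 3632913) = (-1*1698 + 3420158)/((-131 + 1566) + 3632913) = (-1698 + 3420158)/(1435 + 3632913) = 3418460/3634348 = 3418460*(1/3634348) = 854615/908587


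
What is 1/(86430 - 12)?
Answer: 1/86418 ≈ 1.1572e-5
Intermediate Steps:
1/(86430 - 12) = 1/86418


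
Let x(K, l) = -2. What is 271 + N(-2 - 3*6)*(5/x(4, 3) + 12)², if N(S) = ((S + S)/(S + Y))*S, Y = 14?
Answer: -35287/3 ≈ -11762.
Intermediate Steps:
N(S) = 2*S²/(14 + S) (N(S) = ((S + S)/(S + 14))*S = ((2*S)/(14 + S))*S = (2*S/(14 + S))*S = 2*S²/(14 + S))
271 + N(-2 - 3*6)*(5/x(4, 3) + 12)² = 271 + (2*(-2 - 3*6)²/(14 + (-2 - 3*6)))*(5/(-2) + 12)² = 271 + (2*(-2 - 18)²/(14 + (-2 - 18)))*(5*(-½) + 12)² = 271 + (2*(-20)²/(14 - 20))*(-5/2 + 12)² = 271 + (2*400/(-6))*(19/2)² = 271 + (2*400*(-⅙))*(361/4) = 271 - 400/3*361/4 = 271 - 36100/3 = -35287/3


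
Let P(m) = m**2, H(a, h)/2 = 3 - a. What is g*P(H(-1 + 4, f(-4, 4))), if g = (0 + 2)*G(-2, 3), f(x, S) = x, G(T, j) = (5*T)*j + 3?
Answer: 0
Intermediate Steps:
G(T, j) = 3 + 5*T*j (G(T, j) = 5*T*j + 3 = 3 + 5*T*j)
H(a, h) = 6 - 2*a (H(a, h) = 2*(3 - a) = 6 - 2*a)
g = -54 (g = (0 + 2)*(3 + 5*(-2)*3) = 2*(3 - 30) = 2*(-27) = -54)
g*P(H(-1 + 4, f(-4, 4))) = -54*(6 - 2*(-1 + 4))**2 = -54*(6 - 2*3)**2 = -54*(6 - 6)**2 = -54*0**2 = -54*0 = 0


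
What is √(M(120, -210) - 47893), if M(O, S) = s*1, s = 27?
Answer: I*√47866 ≈ 218.78*I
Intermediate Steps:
M(O, S) = 27 (M(O, S) = 27*1 = 27)
√(M(120, -210) - 47893) = √(27 - 47893) = √(-47866) = I*√47866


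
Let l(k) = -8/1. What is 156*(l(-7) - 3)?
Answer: -1716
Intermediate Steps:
l(k) = -8 (l(k) = -8*1 = -8)
156*(l(-7) - 3) = 156*(-8 - 3) = 156*(-11) = -1716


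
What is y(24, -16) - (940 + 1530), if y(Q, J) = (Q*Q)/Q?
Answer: -2446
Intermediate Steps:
y(Q, J) = Q (y(Q, J) = Q²/Q = Q)
y(24, -16) - (940 + 1530) = 24 - (940 + 1530) = 24 - 1*2470 = 24 - 2470 = -2446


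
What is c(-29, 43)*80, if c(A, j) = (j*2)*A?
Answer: -199520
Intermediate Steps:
c(A, j) = 2*A*j (c(A, j) = (2*j)*A = 2*A*j)
c(-29, 43)*80 = (2*(-29)*43)*80 = -2494*80 = -199520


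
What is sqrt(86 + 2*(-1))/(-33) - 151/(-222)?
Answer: 151/222 - 2*sqrt(21)/33 ≈ 0.40245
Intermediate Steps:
sqrt(86 + 2*(-1))/(-33) - 151/(-222) = sqrt(86 - 2)*(-1/33) - 151*(-1/222) = sqrt(84)*(-1/33) + 151/222 = (2*sqrt(21))*(-1/33) + 151/222 = -2*sqrt(21)/33 + 151/222 = 151/222 - 2*sqrt(21)/33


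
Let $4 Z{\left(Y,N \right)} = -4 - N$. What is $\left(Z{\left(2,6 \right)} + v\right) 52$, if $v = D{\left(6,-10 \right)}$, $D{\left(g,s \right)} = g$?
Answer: $182$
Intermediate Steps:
$Z{\left(Y,N \right)} = -1 - \frac{N}{4}$ ($Z{\left(Y,N \right)} = \frac{-4 - N}{4} = -1 - \frac{N}{4}$)
$v = 6$
$\left(Z{\left(2,6 \right)} + v\right) 52 = \left(\left(-1 - \frac{3}{2}\right) + 6\right) 52 = \left(- \frac{5}{2} + 6\right) 52 = \frac{7}{2} \cdot 52 = 182$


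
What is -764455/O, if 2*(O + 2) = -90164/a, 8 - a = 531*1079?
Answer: 87597522431/220160 ≈ 3.9788e+5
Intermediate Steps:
a = -572941 (a = 8 - 531*1079 = 8 - 1*572949 = 8 - 572949 = -572941)
O = -1100800/572941 (O = -2 + (-90164/(-572941))/2 = -2 + (-90164*(-1/572941))/2 = -2 + (1/2)*(90164/572941) = -2 + 45082/572941 = -1100800/572941 ≈ -1.9213)
-764455/O = -764455/(-1100800/572941) = -764455*(-572941/1100800) = 87597522431/220160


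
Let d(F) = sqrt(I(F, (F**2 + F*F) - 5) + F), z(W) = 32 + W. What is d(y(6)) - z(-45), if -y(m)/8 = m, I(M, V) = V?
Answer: 13 + sqrt(4555) ≈ 80.491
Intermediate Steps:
y(m) = -8*m
d(F) = sqrt(-5 + F + 2*F**2) (d(F) = sqrt(((F**2 + F*F) - 5) + F) = sqrt(((F**2 + F**2) - 5) + F) = sqrt((2*F**2 - 5) + F) = sqrt((-5 + 2*F**2) + F) = sqrt(-5 + F + 2*F**2))
d(y(6)) - z(-45) = sqrt(-5 - 8*6 + 2*(-8*6)**2) - (32 - 45) = sqrt(-5 - 48 + 2*(-48)**2) - 1*(-13) = sqrt(-5 - 48 + 2*2304) + 13 = sqrt(-5 - 48 + 4608) + 13 = sqrt(4555) + 13 = 13 + sqrt(4555)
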